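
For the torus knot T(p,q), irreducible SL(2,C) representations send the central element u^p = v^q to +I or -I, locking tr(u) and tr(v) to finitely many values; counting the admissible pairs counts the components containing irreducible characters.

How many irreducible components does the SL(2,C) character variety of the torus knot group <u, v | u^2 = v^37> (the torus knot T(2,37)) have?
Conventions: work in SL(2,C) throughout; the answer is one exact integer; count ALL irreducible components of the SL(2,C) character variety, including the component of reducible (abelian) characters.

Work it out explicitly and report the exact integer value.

In the torus knot group T(2,37), u^2 = v^37 is central, so an irreducible representation sends it to +I or -I (Schur).
On an irreducible component, tr(u) is locked at 2*cos(pi*alpha/2) for some alpha in 1..1, and tr(v) at 2*cos(pi*beta/37) for some beta in 1..36.
u^2 = (-1)^alpha I and v^37 = (-1)^beta I must agree, so alpha and beta have equal parity.
Counting: 1 odd alphas x 18 odd betas + 0 even alphas x 18 even betas = 18 + 0 = 18.
That is 18 components of irreducible characters, and with the reducible (abelian) component the total is 19.

19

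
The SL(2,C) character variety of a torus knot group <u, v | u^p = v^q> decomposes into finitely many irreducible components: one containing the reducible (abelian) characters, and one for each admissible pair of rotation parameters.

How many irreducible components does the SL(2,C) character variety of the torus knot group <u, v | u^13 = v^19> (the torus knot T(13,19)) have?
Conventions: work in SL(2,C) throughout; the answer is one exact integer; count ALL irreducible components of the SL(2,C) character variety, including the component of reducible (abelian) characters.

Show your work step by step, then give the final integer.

For T(13,19): irreducibility forces the central element u^13 = v^19 to one of +I, -I.
This locks tr(u) to 2*cos(pi*alpha/13), alpha in 1..12, and tr(v) to 2*cos(pi*beta/19), beta in 1..18, on each component of irreducible characters.
u^13 = (-1)^alpha I and v^19 = (-1)^beta I must agree, so alpha and beta have equal parity.
count pairs: odd alpha (6 choices) x odd beta (9), plus even alpha (6) x even beta (9): 6*9 + 6*9 = 108.
components with irreducible characters: 108; plus the single component of reducible (abelian) characters: total 109.

109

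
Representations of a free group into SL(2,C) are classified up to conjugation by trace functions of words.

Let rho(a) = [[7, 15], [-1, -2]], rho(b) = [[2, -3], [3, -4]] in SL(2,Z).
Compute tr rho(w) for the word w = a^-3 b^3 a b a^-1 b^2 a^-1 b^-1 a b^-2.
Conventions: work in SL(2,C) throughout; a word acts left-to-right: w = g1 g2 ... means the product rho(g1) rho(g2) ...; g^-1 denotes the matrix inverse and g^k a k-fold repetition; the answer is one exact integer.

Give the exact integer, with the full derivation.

rho(a^-1) = [[-2, -15], [1, 7]]
... * rho(a^-1) = [[-2, -15], [1, 7]]  ->  [[-11, -75], [5, 34]]
... * rho(a^-1) = [[-2, -15], [1, 7]]  ->  [[-53, -360], [24, 163]]
... * rho(b) = [[2, -3], [3, -4]]  ->  [[-1186, 1599], [537, -724]]
... * rho(b) = [[2, -3], [3, -4]]  ->  [[2425, -2838], [-1098, 1285]]
... * rho(b) = [[2, -3], [3, -4]]  ->  [[-3664, 4077], [1659, -1846]]
... * rho(a) = [[7, 15], [-1, -2]]  ->  [[-29725, -63114], [13459, 28577]]
... * rho(b) = [[2, -3], [3, -4]]  ->  [[-248792, 341631], [112649, -154685]]
... * rho(a^-1) = [[-2, -15], [1, 7]]  ->  [[839215, 6123297], [-379983, -2772530]]
... * rho(b) = [[2, -3], [3, -4]]  ->  [[20048321, -27010833], [-9077556, 12230069]]
... * rho(b) = [[2, -3], [3, -4]]  ->  [[-40935857, 47898369], [18535095, -21687608]]
... * rho(a^-1) = [[-2, -15], [1, 7]]  ->  [[129770083, 949326438], [-58757798, -429839681]]
... * rho(b^-1) = [[-4, 3], [-3, 2]]  ->  [[-3367059646, 2287963125], [1524550235, -1035952756]]
... * rho(a) = [[7, 15], [-1, -2]]  ->  [[-25857380647, -55081820940], [11707804401, 24940159037]]
... * rho(b^-1) = [[-4, 3], [-3, 2]]  ->  [[268674985408, -187735783821], [-121651694715, 85003731277]]
... * rho(b^-1) = [[-4, 3], [-3, 2]]  ->  [[-511492590169, 430553388582], [231595585029, -194947621591]]
tr = -511492590169 + -194947621591 = -706440211760

-706440211760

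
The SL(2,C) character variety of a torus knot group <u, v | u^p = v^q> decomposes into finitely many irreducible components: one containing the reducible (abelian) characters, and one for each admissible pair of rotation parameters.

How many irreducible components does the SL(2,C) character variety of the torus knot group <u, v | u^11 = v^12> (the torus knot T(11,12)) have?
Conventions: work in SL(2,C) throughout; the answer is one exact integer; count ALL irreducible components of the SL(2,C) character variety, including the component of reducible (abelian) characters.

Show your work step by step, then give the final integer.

56

Gamma = < u, v | u^11 = v^12 > (torus knot T(11,12)); the central element u^11 = v^12 acts as +I or -I in any irreducible SL(2,C) representation.
On an irreducible component, tr(u) is locked at 2*cos(pi*alpha/11) for some alpha in 1..10, and tr(v) at 2*cos(pi*beta/12) for some beta in 1..11.
u^11 = (-1)^alpha I and v^12 = (-1)^beta I must agree, so alpha and beta have equal parity.
count pairs: odd alpha (5 choices) x odd beta (6), plus even alpha (5) x even beta (5): 5*6 + 5*5 = 55.
That is 55 components of irreducible characters, and with the reducible (abelian) component the total is 56.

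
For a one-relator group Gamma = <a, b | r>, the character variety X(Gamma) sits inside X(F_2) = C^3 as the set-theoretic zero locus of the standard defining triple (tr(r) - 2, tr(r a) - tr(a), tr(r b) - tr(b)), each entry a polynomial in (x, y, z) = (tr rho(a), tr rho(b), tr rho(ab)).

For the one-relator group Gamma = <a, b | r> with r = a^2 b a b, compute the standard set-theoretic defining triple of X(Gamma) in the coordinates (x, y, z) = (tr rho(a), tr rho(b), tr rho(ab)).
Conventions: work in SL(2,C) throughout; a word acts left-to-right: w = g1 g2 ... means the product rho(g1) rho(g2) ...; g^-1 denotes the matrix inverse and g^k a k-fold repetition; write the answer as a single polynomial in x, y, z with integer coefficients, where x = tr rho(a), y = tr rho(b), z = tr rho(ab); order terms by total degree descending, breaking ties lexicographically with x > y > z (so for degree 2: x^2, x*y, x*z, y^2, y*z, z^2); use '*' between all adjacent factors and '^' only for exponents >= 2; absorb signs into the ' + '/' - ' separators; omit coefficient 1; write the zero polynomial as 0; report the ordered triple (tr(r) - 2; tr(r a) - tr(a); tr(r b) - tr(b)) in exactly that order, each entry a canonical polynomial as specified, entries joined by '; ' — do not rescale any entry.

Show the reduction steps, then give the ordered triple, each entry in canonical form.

tr(b a b a) = tr(a b)*tr(a b) - tr(1)   [split at a repeated a] = z^2 - 2
tr(b a b) = tr(b)*tr(a b) - tr(a)   [square of b] = y*z - x
tr(a^2 b a b) = tr(a)*tr(b a b a) - tr(b a b)   [square of a] = x*z^2 - y*z - x
and tr(a^2 b a b a) = tr(a)*tr(b a b a^2) - tr(b a b a)  (reduce the a square) = x^2*z^2 - x*y*z - x^2 - z^2 + 2
tr(a b a) = tr(a)*tr(b a) - tr(b)  (reduce the a square) = x*z - y
next, tr(a^2 b a) = tr(a)*tr(a b a) - tr(a b)  (reduce the a square) = x^2*z - x*y - z
tr(a^2 b a b^2) = tr(b)*tr(a^2 b a b) - tr(a^2 b a)  (reduce the b square) = x*y*z^2 - x^2*z - y^2*z + z
assemble the triple (tr(r) - 2; tr(r a) - x; tr(r b) - y)

x*z^2 - y*z - x - 2; x^2*z^2 - x*y*z - x^2 - z^2 - x + 2; x*y*z^2 - x^2*z - y^2*z - y + z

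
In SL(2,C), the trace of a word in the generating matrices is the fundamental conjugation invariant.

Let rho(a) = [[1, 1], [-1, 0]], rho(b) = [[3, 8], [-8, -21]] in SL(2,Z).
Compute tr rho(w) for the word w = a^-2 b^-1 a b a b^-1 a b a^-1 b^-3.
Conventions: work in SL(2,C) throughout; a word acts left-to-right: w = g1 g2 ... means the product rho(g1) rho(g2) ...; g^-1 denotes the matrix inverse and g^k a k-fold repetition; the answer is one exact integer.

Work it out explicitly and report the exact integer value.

rho(a^-1) = [[0, -1], [1, 1]]
... * rho(a^-1) = [[0, -1], [1, 1]]  ->  [[-1, -1], [1, 0]]
... * rho(b^-1) = [[-21, -8], [8, 3]]  ->  [[13, 5], [-21, -8]]
... * rho(a) = [[1, 1], [-1, 0]]  ->  [[8, 13], [-13, -21]]
... * rho(b) = [[3, 8], [-8, -21]]  ->  [[-80, -209], [129, 337]]
... * rho(a) = [[1, 1], [-1, 0]]  ->  [[129, -80], [-208, 129]]
... * rho(b^-1) = [[-21, -8], [8, 3]]  ->  [[-3349, -1272], [5400, 2051]]
... * rho(a) = [[1, 1], [-1, 0]]  ->  [[-2077, -3349], [3349, 5400]]
... * rho(b) = [[3, 8], [-8, -21]]  ->  [[20561, 53713], [-33153, -86608]]
... * rho(a^-1) = [[0, -1], [1, 1]]  ->  [[53713, 33152], [-86608, -53455]]
... * rho(b^-1) = [[-21, -8], [8, 3]]  ->  [[-862757, -330248], [1391128, 532499]]
... * rho(b^-1) = [[-21, -8], [8, 3]]  ->  [[15475913, 5911312], [-24953696, -9531527]]
... * rho(b^-1) = [[-21, -8], [8, 3]]  ->  [[-277703677, -106073368], [447775400, 171034987]]
tr = -277703677 + 171034987 = -106668690

-106668690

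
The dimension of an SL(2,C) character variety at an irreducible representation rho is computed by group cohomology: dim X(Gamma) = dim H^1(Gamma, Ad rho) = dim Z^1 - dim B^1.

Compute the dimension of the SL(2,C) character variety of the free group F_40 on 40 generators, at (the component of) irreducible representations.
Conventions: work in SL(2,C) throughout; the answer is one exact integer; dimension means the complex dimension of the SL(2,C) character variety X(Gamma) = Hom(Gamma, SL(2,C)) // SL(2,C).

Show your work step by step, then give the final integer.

117

The free group F_40: 40 generators, no relators.
A cocycle picks one sl_2 vector per generator freely, giving dim Z^1 = 3*40 = 120.
dim B^1 = 3: the coboundary map is injective because an irreducible image has centralizer 0 in sl_2.
dim X = dim H^1 = dim Z^1 - dim B^1 = 120 - 3 = 117.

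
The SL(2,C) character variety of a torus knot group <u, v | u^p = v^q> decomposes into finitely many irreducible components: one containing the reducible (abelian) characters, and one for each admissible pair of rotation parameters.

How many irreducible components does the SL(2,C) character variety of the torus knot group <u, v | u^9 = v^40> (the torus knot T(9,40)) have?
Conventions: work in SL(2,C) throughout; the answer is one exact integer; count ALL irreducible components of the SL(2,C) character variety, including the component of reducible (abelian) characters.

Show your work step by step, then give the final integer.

For T(9,40): irreducibility forces the central element u^9 = v^40 to one of +I, -I.
So on each irreducible component the traces are pinned: tr(u) = 2*cos(pi*alpha/9) with 1 <= alpha <= 8, tr(v) = 2*cos(pi*beta/40) with 1 <= beta <= 39.
Consistency of u^9 = (-1)^alpha I with v^40 = (-1)^beta I forces alpha = beta (mod 2).
Enumerate parity-matched pairs: 4*20 odd-odd plus 4*19 even-even gives 156.
That is 156 components of irreducible characters, and with the reducible (abelian) component the total is 157.

157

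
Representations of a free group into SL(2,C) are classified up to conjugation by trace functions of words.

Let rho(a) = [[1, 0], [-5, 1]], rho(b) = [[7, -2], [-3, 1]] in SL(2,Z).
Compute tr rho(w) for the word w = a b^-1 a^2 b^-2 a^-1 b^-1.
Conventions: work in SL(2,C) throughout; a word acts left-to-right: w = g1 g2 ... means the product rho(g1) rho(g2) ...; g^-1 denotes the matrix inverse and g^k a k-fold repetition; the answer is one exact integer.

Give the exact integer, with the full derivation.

3422

rho(a) = [[1, 0], [-5, 1]]
... * rho(b^-1) = [[1, 2], [3, 7]]  ->  [[1, 2], [-2, -3]]
... * rho(a) = [[1, 0], [-5, 1]]  ->  [[-9, 2], [13, -3]]
... * rho(a) = [[1, 0], [-5, 1]]  ->  [[-19, 2], [28, -3]]
... * rho(b^-1) = [[1, 2], [3, 7]]  ->  [[-13, -24], [19, 35]]
... * rho(b^-1) = [[1, 2], [3, 7]]  ->  [[-85, -194], [124, 283]]
... * rho(a^-1) = [[1, 0], [5, 1]]  ->  [[-1055, -194], [1539, 283]]
... * rho(b^-1) = [[1, 2], [3, 7]]  ->  [[-1637, -3468], [2388, 5059]]
tr = -1637 + 5059 = 3422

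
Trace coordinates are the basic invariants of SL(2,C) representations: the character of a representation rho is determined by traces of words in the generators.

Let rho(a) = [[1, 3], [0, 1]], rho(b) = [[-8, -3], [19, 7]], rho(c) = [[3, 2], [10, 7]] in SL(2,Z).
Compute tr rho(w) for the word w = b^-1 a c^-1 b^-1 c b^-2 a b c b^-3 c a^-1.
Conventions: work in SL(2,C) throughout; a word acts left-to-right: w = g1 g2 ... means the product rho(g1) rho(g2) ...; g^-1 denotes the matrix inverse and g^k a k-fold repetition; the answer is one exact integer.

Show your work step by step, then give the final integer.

-2371211074

rho(b^-1) = [[7, 3], [-19, -8]]
... * rho(a) = [[1, 3], [0, 1]]  ->  [[7, 24], [-19, -65]]
... * rho(c^-1) = [[7, -2], [-10, 3]]  ->  [[-191, 58], [517, -157]]
... * rho(b^-1) = [[7, 3], [-19, -8]]  ->  [[-2439, -1037], [6602, 2807]]
... * rho(c) = [[3, 2], [10, 7]]  ->  [[-17687, -12137], [47876, 32853]]
... * rho(b^-1) = [[7, 3], [-19, -8]]  ->  [[106794, 44035], [-289075, -119196]]
... * rho(b^-1) = [[7, 3], [-19, -8]]  ->  [[-89107, -31898], [241199, 86343]]
... * rho(a) = [[1, 3], [0, 1]]  ->  [[-89107, -299219], [241199, 809940]]
... * rho(b) = [[-8, -3], [19, 7]]  ->  [[-4972305, -1827212], [13459268, 4945983]]
... * rho(c) = [[3, 2], [10, 7]]  ->  [[-33189035, -22735094], [89837634, 61540417]]
... * rho(b^-1) = [[7, 3], [-19, -8]]  ->  [[199643541, 82313647], [-540404485, -222810434]]
... * rho(b^-1) = [[7, 3], [-19, -8]]  ->  [[-166454506, -59578553], [450566851, 161270017]]
... * rho(b^-1) = [[7, 3], [-19, -8]]  ->  [[-33189035, -22735094], [89837634, 61540417]]
... * rho(c) = [[3, 2], [10, 7]]  ->  [[-326918045, -225523728], [884917072, 610458187]]
... * rho(a^-1) = [[1, -3], [0, 1]]  ->  [[-326918045, 755230407], [884917072, -2044293029]]
tr = -326918045 + -2044293029 = -2371211074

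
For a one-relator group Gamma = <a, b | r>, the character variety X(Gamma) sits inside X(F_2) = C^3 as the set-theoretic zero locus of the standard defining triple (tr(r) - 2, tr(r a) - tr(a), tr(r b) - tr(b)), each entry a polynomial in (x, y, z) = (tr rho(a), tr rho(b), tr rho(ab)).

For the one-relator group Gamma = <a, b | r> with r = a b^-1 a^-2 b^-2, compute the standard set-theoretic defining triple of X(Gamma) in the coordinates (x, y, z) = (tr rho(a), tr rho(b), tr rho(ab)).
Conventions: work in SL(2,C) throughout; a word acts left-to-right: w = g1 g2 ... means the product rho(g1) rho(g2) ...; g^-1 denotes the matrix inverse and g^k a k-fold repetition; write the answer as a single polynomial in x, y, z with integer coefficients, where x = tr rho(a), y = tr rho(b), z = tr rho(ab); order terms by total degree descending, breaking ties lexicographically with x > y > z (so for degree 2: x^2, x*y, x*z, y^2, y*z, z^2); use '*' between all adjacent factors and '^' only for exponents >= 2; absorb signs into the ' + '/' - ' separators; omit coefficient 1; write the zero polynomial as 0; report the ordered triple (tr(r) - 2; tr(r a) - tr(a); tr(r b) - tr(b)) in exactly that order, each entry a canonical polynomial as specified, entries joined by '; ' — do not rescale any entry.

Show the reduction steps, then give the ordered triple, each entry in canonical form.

x^2*y^2*z - x^3*y - x*y^3 - x*y*z^2 + y^2*z + 3*x*y - z - 2; x^3*y^2*z - x^4*y - x^2*y^3 - x^2*y*z^2 + 4*x^2*y + y^3 - x - 3*y; x^2*y*z - x^3 - x*y^2 - x*z^2 + y*z + 3*x - y

trace(a^-1) = trace(a) = x
trace(a^-1 b) = trace(b) trace(a) - trace(b a) = x*y - z
trace(a^-1 b^-1) = trace(a^-1) trace(b) - trace(a^-1 b) = z
reduce: trace(a^-1 b^-2) = trace(a^-1 b^-1) trace(b) - trace(a^-1) = y*z - x
so trace(a b a) = trace(a) trace(b a) - trace(b) = x*z - y
reduce: trace(a b a b) = trace(b a) trace(b a) - trace(1) = z^2 - 2
so trace(b^-1 a b a) = trace(a b a) trace(b) - trace(a b a b) = x*y*z - y^2 - z^2 + 2
trace(b^-1 a b a^-1) = trace(b^-1 a b) trace(a) - trace(b^-1 a b a) = -x*y*z + x^2 + y^2 + z^2 - 2
so trace(a^-1 b^-2 a b) = trace(b^-1 a b a^-1) trace(b) - trace(b^-1 a b a^-1 b) = -x*y^2*z + x^2*y + y^3 + y*z^2 - 3*y
reduce: trace(a^-2 b^-2 a b) = trace(a^-1 b^-2 a b) trace(a) - trace(a^-1 b^-2 a b a) = -x^2*y^2*z + x^3*y + x*y^3 + x*y*z^2 - 4*x*y + z
trace(a b^-1 a^-2 b^-2) = trace(a^-2 b^-2 a) trace(b) - trace(a^-2 b^-2 a b) = x^2*y^2*z - x^3*y - x*y^3 - x*y*z^2 + y^2*z + 3*x*y - z
so trace(a^2) = trace(a) trace(a) - trace(1)   [square of a] = x^2 - 2
reduce: trace(a^2 b a) = trace(a) trace(b a^2) - trace(b a)   [square of a] = x^2*z - x*y - z
trace(a^2 b a b) = trace(a) trace(b a b a) - trace(b a b)   [square of a] = x*z^2 - y*z - x
trace(b^-1 a^2 b a) = trace(a^2 b a) trace(b) - trace(a^2 b a b)   [inverse elimination on b] = x^2*y*z - x*y^2 - x*z^2 + x
trace(a^-1 b^-1 a^2 b) = trace(b^-1 a^2 b) trace(a) - trace(b^-1 a^2 b a)   [inverse elimination on a] = -x^2*y*z + x^3 + x*y^2 + x*z^2 - 3*x
reduce: trace(b^-1 a^2 b^-1 a^-1) = trace(a^-1 b^-1 a^2) trace(b) - trace(a^-1 b^-1 a^2 b)   [inverse elimination on b] = x^2*y*z - x^3 - x*z^2 - y*z + 3*x
so trace(a^-1 b^-2 a^2 b^-1) = trace(b^-1 a^2 b^-1 a^-1) trace(b) - trace(b^-1 a^2 b^-1 a^-1 b)   [inverse elimination on b] = x^2*y^2*z - x^3*y - x*y*z^2 - y^2*z + 2*x*y + z
trace(a^2 b^-1) = trace(a^2) trace(b) - trace(a^2 b)   [inverse elimination on b] = x^2*y - x*z - y
trace(b^-1 a^2 b^-1) = trace(a^2 b^-1) trace(b) - trace(a^2)   [inverse elimination on b] = x^2*y^2 - x*y*z - x^2 - y^2 + 2
reduce: trace(b^-2 a^2 b^-1) = trace(b^-1 a^2 b^-1) trace(b) - trace(b^-1 a^2)   [inverse elimination on b] = x^2*y^3 - x*y^2*z - 2*x^2*y - y^3 + x*z + 3*y
so trace(a b^-1 a^-2 b^-2 a) = trace(a^-1 b^-2 a^2 b^-1) trace(a) - trace(a^-1 b^-2 a^2 b^-1 a)   [inverse elimination on a] = x^3*y^2*z - x^4*y - x^2*y^3 - x^2*y*z^2 + 4*x^2*y + y^3 - 3*y
trace(a^-1 b^-1 a b^-1) = trace(a b^-1 a^-1) trace(b) - trace(a b^-1 a^-1 b) = x*y*z - x^2 - z^2 + 2
trace(b^-1 a b^-1) = trace(b^-1 a) trace(b) - trace(b^-1 a b) = x*y^2 - y*z - x
trace(a b^-1 a^-2 b^-1) = trace(a^-1 b^-1 a b^-1) trace(a) - trace(a^-1 b^-1 a b^-1 a) = x^2*y*z - x^3 - x*y^2 - x*z^2 + y*z + 3*x
assemble the triple (trace(r) - 2; trace(r a) - x; trace(r b) - y)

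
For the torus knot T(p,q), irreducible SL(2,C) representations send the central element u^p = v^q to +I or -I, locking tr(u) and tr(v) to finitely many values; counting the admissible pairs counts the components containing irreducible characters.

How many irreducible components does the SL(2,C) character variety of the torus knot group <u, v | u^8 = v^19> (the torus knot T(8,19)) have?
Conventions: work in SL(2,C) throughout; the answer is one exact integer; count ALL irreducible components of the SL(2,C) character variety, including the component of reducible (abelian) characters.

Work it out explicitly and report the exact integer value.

64

Gamma = < u, v | u^8 = v^19 > (torus knot T(8,19)); the central element u^8 = v^19 acts as +I or -I in any irreducible SL(2,C) representation.
This locks tr(u) to 2*cos(pi*alpha/8), alpha in 1..7, and tr(v) to 2*cos(pi*beta/19), beta in 1..18, on each component of irreducible characters.
u^8 = (-1)^alpha I and v^19 = (-1)^beta I must agree, so alpha and beta have equal parity.
count pairs: odd alpha (4 choices) x odd beta (9), plus even alpha (3) x even beta (9): 4*9 + 3*9 = 63.
Total: 63 irreducible-character components + 1 reducible (abelian) component = 64.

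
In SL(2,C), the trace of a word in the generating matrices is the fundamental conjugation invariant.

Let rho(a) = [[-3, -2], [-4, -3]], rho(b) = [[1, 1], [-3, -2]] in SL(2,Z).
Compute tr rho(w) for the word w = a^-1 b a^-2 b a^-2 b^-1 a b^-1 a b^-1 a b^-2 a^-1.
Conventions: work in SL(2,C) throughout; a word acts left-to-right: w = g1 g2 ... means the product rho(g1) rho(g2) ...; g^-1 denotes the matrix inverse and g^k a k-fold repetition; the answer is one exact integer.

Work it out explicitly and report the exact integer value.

rho(a^-1) = [[-3, 2], [4, -3]]
... * rho(b) = [[1, 1], [-3, -2]]  ->  [[-9, -7], [13, 10]]
... * rho(a^-1) = [[-3, 2], [4, -3]]  ->  [[-1, 3], [1, -4]]
... * rho(a^-1) = [[-3, 2], [4, -3]]  ->  [[15, -11], [-19, 14]]
... * rho(b) = [[1, 1], [-3, -2]]  ->  [[48, 37], [-61, -47]]
... * rho(a^-1) = [[-3, 2], [4, -3]]  ->  [[4, -15], [-5, 19]]
... * rho(a^-1) = [[-3, 2], [4, -3]]  ->  [[-72, 53], [91, -67]]
... * rho(b^-1) = [[-2, -1], [3, 1]]  ->  [[303, 125], [-383, -158]]
... * rho(a) = [[-3, -2], [-4, -3]]  ->  [[-1409, -981], [1781, 1240]]
... * rho(b^-1) = [[-2, -1], [3, 1]]  ->  [[-125, 428], [158, -541]]
... * rho(a) = [[-3, -2], [-4, -3]]  ->  [[-1337, -1034], [1690, 1307]]
... * rho(b^-1) = [[-2, -1], [3, 1]]  ->  [[-428, 303], [541, -383]]
... * rho(a) = [[-3, -2], [-4, -3]]  ->  [[72, -53], [-91, 67]]
... * rho(b^-1) = [[-2, -1], [3, 1]]  ->  [[-303, -125], [383, 158]]
... * rho(b^-1) = [[-2, -1], [3, 1]]  ->  [[231, 178], [-292, -225]]
... * rho(a^-1) = [[-3, 2], [4, -3]]  ->  [[19, -72], [-24, 91]]
tr = 19 + 91 = 110

110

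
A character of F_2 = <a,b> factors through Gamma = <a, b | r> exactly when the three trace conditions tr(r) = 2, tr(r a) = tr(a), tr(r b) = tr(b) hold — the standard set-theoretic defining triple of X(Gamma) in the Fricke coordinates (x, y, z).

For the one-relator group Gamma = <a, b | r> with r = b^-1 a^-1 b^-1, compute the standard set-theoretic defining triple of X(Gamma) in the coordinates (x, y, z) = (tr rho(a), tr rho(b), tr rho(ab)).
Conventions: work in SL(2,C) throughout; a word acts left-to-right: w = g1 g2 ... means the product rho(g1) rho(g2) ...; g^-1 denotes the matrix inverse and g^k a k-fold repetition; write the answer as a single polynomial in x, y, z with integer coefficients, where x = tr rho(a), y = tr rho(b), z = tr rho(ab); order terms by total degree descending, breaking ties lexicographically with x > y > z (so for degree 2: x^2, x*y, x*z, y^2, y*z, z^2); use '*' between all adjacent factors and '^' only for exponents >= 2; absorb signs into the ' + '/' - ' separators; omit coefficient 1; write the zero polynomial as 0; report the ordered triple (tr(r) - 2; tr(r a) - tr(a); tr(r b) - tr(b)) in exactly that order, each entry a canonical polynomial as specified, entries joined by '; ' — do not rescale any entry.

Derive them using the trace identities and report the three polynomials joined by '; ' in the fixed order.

y*z - x - 2; x*y*z - x^2 - z^2 - x + 2; -y + z

tr(a^-1) = tr(a) = x
tr(a^-1 b) = tr(b)*tr(a) - tr(b a) = x*y - z
tr(b^-1 a^-1) = tr(a^-1)*tr(b) - tr(a^-1 b) = z
tr(b^-1 a^-1 b^-1) = tr(b^-1 a^-1)*tr(b) - tr(b^-1 a^-1 b) = y*z - x
tr(b^-1 a b^-1) = tr(a b^-1)*tr(b) - tr(a)   [inverse elimination on b] = x*y^2 - y*z - x
tr(a^2) = tr(a)*tr(a) - tr(1)   [square of a] = x^2 - 2
tr(a^2 b) = tr(a)*tr(b a) - tr(b)   [square of a] = x*z - y
tr(a b^-1 a) = tr(a^2)*tr(b) - tr(a^2 b)   [inverse elimination on b] = x^2*y - x*z - y
tr(a b a b) = tr(a b)*tr(a b) - tr(1)   [split at a repeated a] = z^2 - 2
tr(a b^-1 a b) = tr(a b a)*tr(b) - tr(a b a b)   [inverse elimination on b] = x*y*z - y^2 - z^2 + 2
tr(b^-1 a b^-1 a) = tr(a b^-1 a)*tr(b) - tr(a b^-1 a b)   [inverse elimination on b] = x^2*y^2 - 2*x*y*z + z^2 - 2
tr(b^-1 a^-1 b^-1 a) = tr(b^-1 a b^-1)*tr(a) - tr(b^-1 a b^-1 a)   [inverse elimination on a] = x*y*z - x^2 - z^2 + 2
assemble the triple (tr(r) - 2; tr(r a) - x; tr(r b) - y)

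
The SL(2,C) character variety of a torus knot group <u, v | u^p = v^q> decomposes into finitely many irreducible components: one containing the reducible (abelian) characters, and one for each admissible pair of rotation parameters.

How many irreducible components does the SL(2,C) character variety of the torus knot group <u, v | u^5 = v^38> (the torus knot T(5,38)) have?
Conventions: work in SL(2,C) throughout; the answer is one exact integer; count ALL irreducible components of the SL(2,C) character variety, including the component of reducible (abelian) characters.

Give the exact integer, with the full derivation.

75

In the torus knot group T(5,38), u^5 = v^38 is central, so an irreducible representation sends it to +I or -I (Schur).
So on each irreducible component the traces are pinned: tr(u) = 2*cos(pi*alpha/5) with 1 <= alpha <= 4, tr(v) = 2*cos(pi*beta/38) with 1 <= beta <= 37.
The two central values (-1)^alpha I and (-1)^beta I must be the same matrix, so alpha and beta share a parity.
Counting: 2 odd alphas x 19 odd betas + 2 even alphas x 18 even betas = 38 + 36 = 74.
components with irreducible characters: 74; plus the single component of reducible (abelian) characters: total 75.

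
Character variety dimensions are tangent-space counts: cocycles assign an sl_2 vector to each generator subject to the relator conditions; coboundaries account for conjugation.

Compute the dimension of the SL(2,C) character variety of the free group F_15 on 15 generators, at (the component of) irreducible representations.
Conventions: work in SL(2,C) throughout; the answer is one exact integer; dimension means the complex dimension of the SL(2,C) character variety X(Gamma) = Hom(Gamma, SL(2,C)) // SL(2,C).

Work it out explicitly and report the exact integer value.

42

Here Gamma is free of rank 15 — no relator constrains a cocycle.
A cocycle picks one sl_2 vector per generator freely, giving dim Z^1 = 3*15 = 45.
Irreducibility makes the coboundary map sl_2 -> Z^1 injective (trivial centralizer), so dim B^1 = 3.
Therefore dim X = 45 - 3 = 42.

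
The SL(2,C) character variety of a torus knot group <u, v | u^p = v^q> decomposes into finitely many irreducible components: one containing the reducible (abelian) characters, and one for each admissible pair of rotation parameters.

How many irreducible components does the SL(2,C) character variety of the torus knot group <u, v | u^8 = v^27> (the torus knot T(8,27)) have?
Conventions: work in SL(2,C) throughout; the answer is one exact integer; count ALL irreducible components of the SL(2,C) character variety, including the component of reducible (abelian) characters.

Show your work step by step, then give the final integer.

92

Gamma = < u, v | u^8 = v^27 > (torus knot T(8,27)); the central element u^8 = v^27 acts as +I or -I in any irreducible SL(2,C) representation.
This locks tr(u) to 2*cos(pi*alpha/8), alpha in 1..7, and tr(v) to 2*cos(pi*beta/27), beta in 1..26, on each component of irreducible characters.
The two central values (-1)^alpha I and (-1)^beta I must be the same matrix, so alpha and beta share a parity.
count pairs: odd alpha (4 choices) x odd beta (13), plus even alpha (3) x even beta (13): 4*13 + 3*13 = 91.
That is 91 components of irreducible characters, and with the reducible (abelian) component the total is 92.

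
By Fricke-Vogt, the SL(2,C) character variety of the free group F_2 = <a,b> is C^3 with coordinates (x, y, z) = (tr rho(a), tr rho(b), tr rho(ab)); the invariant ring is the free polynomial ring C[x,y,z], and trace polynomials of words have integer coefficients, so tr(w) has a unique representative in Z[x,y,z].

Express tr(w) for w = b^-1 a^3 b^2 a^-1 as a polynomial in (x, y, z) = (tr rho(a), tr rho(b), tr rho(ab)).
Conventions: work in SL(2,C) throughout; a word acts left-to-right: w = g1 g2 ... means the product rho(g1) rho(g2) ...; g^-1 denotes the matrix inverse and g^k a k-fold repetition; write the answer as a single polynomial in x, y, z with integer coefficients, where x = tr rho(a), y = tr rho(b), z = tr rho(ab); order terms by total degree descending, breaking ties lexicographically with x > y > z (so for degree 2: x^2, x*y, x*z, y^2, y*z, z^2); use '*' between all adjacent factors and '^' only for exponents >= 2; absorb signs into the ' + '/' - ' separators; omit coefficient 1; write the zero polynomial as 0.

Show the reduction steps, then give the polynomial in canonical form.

-x^3*y^2*z + x^4*y + x^2*y^3 + x^2*y*z^2 + x*y^2*z - 5*x^2*y - y^3 - y*z^2 + x*z + 3*y

next, trace(b a^2) = trace(a) trace(b a) - trace(b)  (reduce the a square) = x*z - y
trace(a^3 b) = trace(a) trace(b a^2) - trace(b a)  (reduce the a square) = x^2*z - x*y - z
trace(a^2) = trace(a) trace(a) - trace(1)  (reduce the a square) = x^2 - 2
trace(a^3) = trace(a) trace(a^2) - trace(a)  (reduce the a square) = x^3 - 3*x
and trace(a^2 b^2 a) = trace(b) trace(a^3 b) - trace(a^3)  (reduce the b square) = x^2*y*z - x^3 - x*y^2 - y*z + 3*x
trace(a^2 b^2) = trace(b) trace(a^2 b) - trace(a^2)  (reduce the b square) = x*y*z - x^2 - y^2 + 2
trace(a^3 b^2 a) = trace(a) trace(a^2 b^2 a) - trace(a^2 b^2)  (reduce the a square) = x^3*y*z - x^4 - x^2*y^2 - 2*x*y*z + 4*x^2 + y^2 - 2
trace(a b a b) = trace(a b) trace(a b) - trace(1)  (split on a) = z^2 - 2
next, trace(b^2 a b a) = trace(b) trace(a b a b) - trace(a b a)  (reduce the b square) = y*z^2 - x*z - y
and trace(a b^2) = trace(b) trace(a b) - trace(a)  (reduce the b square) = y*z - x
trace(b^2 a b) = trace(b) trace(a b^2) - trace(a b)  (reduce the b square) = y^2*z - x*y - z
and trace(b^2 a b a^2) = trace(a) trace(b^2 a b a) - trace(b^2 a b)  (reduce the a square) = x*y*z^2 - x^2*z - y^2*z + z
next, trace(a^3 b^2 a b) = trace(a) trace(b^2 a b a^2) - trace(b^2 a b a)  (reduce the a square) = x^2*y*z^2 - x^3*z - x*y^2*z - y*z^2 + 2*x*z + y
next, trace(b^-1 a^3 b^2 a) = trace(a^3 b^2 a) trace(b) - trace(a^3 b^2 a b)  (eliminate b^-1) = x^3*y^2*z - x^4*y - x^2*y^3 - x^2*y*z^2 + x^3*z - x*y^2*z + 4*x^2*y + y^3 + y*z^2 - 2*x*z - 3*y
and trace(b^-1 a^3 b^2 a^-1) = trace(b^-1 a^3 b^2) trace(a) - trace(b^-1 a^3 b^2 a)  (eliminate a^-1) = -x^3*y^2*z + x^4*y + x^2*y^3 + x^2*y*z^2 + x*y^2*z - 5*x^2*y - y^3 - y*z^2 + x*z + 3*y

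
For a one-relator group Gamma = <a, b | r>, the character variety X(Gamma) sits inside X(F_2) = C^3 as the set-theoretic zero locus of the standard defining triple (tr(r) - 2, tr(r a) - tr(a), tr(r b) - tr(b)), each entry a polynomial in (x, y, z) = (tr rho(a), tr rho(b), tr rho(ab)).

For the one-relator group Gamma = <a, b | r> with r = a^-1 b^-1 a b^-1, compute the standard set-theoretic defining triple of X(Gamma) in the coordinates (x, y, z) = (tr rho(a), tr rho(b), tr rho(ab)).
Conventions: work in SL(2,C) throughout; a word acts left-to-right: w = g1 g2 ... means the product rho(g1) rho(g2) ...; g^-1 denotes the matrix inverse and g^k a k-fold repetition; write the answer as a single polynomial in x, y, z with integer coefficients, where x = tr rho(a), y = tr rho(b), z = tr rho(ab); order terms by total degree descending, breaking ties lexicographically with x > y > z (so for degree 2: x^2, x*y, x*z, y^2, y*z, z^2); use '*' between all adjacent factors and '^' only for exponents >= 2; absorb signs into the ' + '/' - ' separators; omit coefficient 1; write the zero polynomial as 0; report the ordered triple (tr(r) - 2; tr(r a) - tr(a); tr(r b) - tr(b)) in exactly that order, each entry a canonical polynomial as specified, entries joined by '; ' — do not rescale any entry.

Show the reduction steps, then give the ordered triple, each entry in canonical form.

x*y*z - x^2 - z^2; x*y^2 - y*z - 2*x; 0

apply: tr(b^-1) = tr(b) = y
tr(a b a) = tr(a)*tr(b a) - tr(b)   [square of a] = x*z - y
tr(a b a b) = tr(a b)*tr(a b) - tr(1)   [split at a repeated a] = z^2 - 2
tr(b a b^-1 a) = tr(a b a)*tr(b) - tr(a b a b)   [inverse elimination on b] = x*y*z - y^2 - z^2 + 2
tr(a b^-1 a^-1 b) = tr(b a b^-1)*tr(a) - tr(b a b^-1 a)   [inverse elimination on a] = -x*y*z + x^2 + y^2 + z^2 - 2
tr(a^-1 b^-1 a b^-1) = tr(a b^-1 a^-1)*tr(b) - tr(a b^-1 a^-1 b)   [inverse elimination on b] = x*y*z - x^2 - z^2 + 2
apply: tr(a b^-1) = tr(a)*tr(b) - tr(a b)   [inverse elimination on b] = x*y - z
use: tr(b^-1 a b^-1) = tr(a b^-1)*tr(b) - tr(a)   [inverse elimination on b] = x*y^2 - y*z - x
assemble the triple (tr(r) - 2; tr(r a) - x; tr(r b) - y)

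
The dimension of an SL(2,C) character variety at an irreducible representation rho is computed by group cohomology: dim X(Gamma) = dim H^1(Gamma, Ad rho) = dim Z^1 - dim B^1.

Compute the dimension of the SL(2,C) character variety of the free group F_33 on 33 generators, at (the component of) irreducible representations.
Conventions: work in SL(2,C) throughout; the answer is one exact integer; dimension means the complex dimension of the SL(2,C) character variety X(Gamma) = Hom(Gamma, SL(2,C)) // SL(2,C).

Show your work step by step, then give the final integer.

Gamma = F_33 has 33 generators and no relators.
Z^1(Gamma, Ad rho) = (sl_2)^33: a cocycle is a free choice of one sl_2 vector per generator, so dim Z^1 = 3*33 = 99.
dim B^1 = 3: the coboundary map is injective because an irreducible image has centralizer 0 in sl_2.
dim H^1 = 99 - 3 = 96, which is dim X.

96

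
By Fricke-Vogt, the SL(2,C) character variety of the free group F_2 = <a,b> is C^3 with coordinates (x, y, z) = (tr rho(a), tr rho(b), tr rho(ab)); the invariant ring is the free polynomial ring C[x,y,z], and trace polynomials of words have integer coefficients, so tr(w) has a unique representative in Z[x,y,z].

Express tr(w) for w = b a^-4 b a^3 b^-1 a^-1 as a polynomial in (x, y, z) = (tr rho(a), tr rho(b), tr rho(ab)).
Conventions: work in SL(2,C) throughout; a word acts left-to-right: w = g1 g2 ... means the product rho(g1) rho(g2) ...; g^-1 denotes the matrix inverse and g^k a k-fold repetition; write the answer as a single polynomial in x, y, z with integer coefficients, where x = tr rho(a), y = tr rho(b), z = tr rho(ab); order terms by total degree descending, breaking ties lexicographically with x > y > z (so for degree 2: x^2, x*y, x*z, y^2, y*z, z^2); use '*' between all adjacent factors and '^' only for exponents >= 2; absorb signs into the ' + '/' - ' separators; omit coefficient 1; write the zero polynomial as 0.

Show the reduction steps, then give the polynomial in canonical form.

-x^7*y^2*z + x^8*y + x^6*y^3 + 2*x^6*y*z^2 - x^7*z + 3*x^5*y^2*z - x^5*z^3 - 8*x^6*y - 4*x^4*y^3 - 7*x^4*y*z^2 + 7*x^5*z - x^3*y^2*z + 3*x^3*z^3 + 20*x^4*y + 4*x^2*y^3 + 6*x^2*y*z^2 - 14*x^3*z - x*y^2*z - 2*x*z^3 - 16*x^2*y - y^3 - y*z^2 + 7*x*z + 3*y

so tr(a^2 b) = tr(a)*tr(b a) - tr(b)  (reduce the a square) = x*z - y
so tr(a^2) = tr(a)*tr(a) - tr(1)  (reduce the a square) = x^2 - 2
tr(b^2 a^2) = tr(b)*tr(a^2 b) - tr(a^2)  (reduce the b square) = x*y*z - x^2 - y^2 + 2
so tr(b^2 a) = tr(b)*tr(a b) - tr(a)  (reduce the b square) = y*z - x
so tr(a^2 b^2 a) = tr(a)*tr(b^2 a^2) - tr(b^2 a)  (reduce the a square) = x^2*y*z - x^3 - x*y^2 - y*z + 3*x
tr(b a^4 b) = tr(a)*tr(a^2 b^2 a) - tr(a^2 b^2)  (reduce the a square) = x^3*y*z - x^4 - x^2*y^2 - 2*x*y*z + 4*x^2 + y^2 - 2
so tr(b a b a) = tr(a b)*tr(a b) - tr(1)  (split on a) = z^2 - 2
tr(a b a b a) = tr(a)*tr(b a b a) - tr(b a b)  (reduce the a square) = x*z^2 - y*z - x
so tr(a b a b a^2) = tr(a)*tr(a b a b a) - tr(a b a b)  (reduce the a square) = x^2*z^2 - x*y*z - x^2 - z^2 + 2
reduce: tr(b a^4 b a) = tr(a)*tr(a b a b a^2) - tr(a b a b a)  (reduce the a square) = x^3*z^2 - x^2*y*z - x^3 - 2*x*z^2 + y*z + 3*x
reduce: tr(a^-1 b a^4 b) = tr(b a^4 b)*tr(a) - tr(b a^4 b a)  (eliminate a^-1) = x^4*y*z - x^5 - x^3*y^2 - x^3*z^2 - x^2*y*z + 5*x^3 + x*y^2 + 2*x*z^2 - y*z - 5*x
tr(a b a^-2 b a^3) = tr(a^-1 b a^4 b)*tr(a) - tr(a^-1 b a^4 b a)  (eliminate a^-1) = x^5*y*z - x^6 - x^4*y^2 - x^4*z^2 - 2*x^3*y*z + 6*x^4 + 2*x^2*y^2 + 2*x^2*z^2 + x*y*z - 9*x^2 - y^2 + 2
reduce: tr(b a b^2 a) = tr(b)*tr(a b a b) - tr(a b a)  (reduce the b square) = y*z^2 - x*z - y
tr(b a b^2) = tr(b)*tr(b a b) - tr(b a)  (reduce the b square) = y^2*z - x*y - z
tr(a b a b^2 a) = tr(a)*tr(b a b^2 a) - tr(b a b^2)  (reduce the a square) = x*y*z^2 - x^2*z - y^2*z + z
tr(b a^3 b a b) = tr(a)*tr(a b a b^2 a) - tr(a b a b^2)  (reduce the a square) = x^2*y*z^2 - x^3*z - x*y^2*z - y*z^2 + 2*x*z + y
so tr(b a b a b a) = tr(a b)*tr(a b a b) - tr(a^-1 b^-1)  (split on a) = z^3 - 3*z
tr(a b a b a b a) = tr(a)*tr(b a b a b a) - tr(b a b a b)  (reduce the a square) = x*z^3 - y*z^2 - 2*x*z + y
so tr(b a^3 b a b a) = tr(a)*tr(a b a b a b a) - tr(a b a b a b)  (reduce the a square) = x^2*z^3 - x*y*z^2 - 2*x^2*z - z^3 + x*y + 3*z
so tr(b a^3 b a b a^-1) = tr(b a^3 b a b)*tr(a) - tr(b a^3 b a b a)  (eliminate a^-1) = x^3*y*z^2 - x^4*z - x^2*y^2*z - x^2*z^3 + 4*x^2*z + z^3 - 3*z
tr(a b a^-2 b a^3 b) = tr(b a^3 b a b a^-1)*tr(a) - tr(b a^3 b a b)  (eliminate a^-1) = x^4*y*z^2 - x^5*z - x^3*y^2*z - x^3*z^3 - x^2*y*z^2 + 5*x^3*z + x*y^2*z + x*z^3 + y*z^2 - 5*x*z - y
tr(b a^-2 b a^3 b^-1 a) = tr(a b a^-2 b a^3)*tr(b) - tr(a b a^-2 b a^3 b)  (eliminate b^-1) = x^5*y^2*z - x^6*y - x^4*y^3 - 2*x^4*y*z^2 + x^5*z - x^3*y^2*z + x^3*z^3 + 6*x^4*y + 2*x^2*y^3 + 3*x^2*y*z^2 - 5*x^3*z - x*z^3 - 9*x^2*y - y^3 - y*z^2 + 5*x*z + 3*y
tr(a^-1 b a^3 b^-1 a^-1 b a^-1) = tr(b a^-2 b a^3 b^-1)*tr(a) - tr(b a^-2 b a^3 b^-1 a)  (eliminate a^-1) = -x^5*y^2*z + x^6*y + x^4*y^3 + 2*x^4*y*z^2 - x^5*z + x^3*y^2*z - x^3*z^3 - 6*x^4*y - 2*x^2*y^3 - 3*x^2*y*z^2 + 5*x^3*z + x*z^3 + 9*x^2*y + y^3 + y*z^2 - 4*x*z - 3*y
tr(b a^3) = tr(a)*tr(b a^2) - tr(b a)  (reduce the a square) = x^2*z - x*y - z
tr(b^2 a^3 b^-1 a) = tr(a b^2 a^3)*tr(b) - tr(a b^2 a^3 b)  (eliminate b^-1) = x^3*y^2*z - x^4*y - x^2*y^3 - x^2*y*z^2 + x^3*z - x*y^2*z + 4*x^2*y + y^3 + y*z^2 - 2*x*z - 3*y
so tr(b a^3 b^-1 a^-1 b) = tr(b^2 a^3 b^-1)*tr(a) - tr(b^2 a^3 b^-1 a)  (eliminate a^-1) = -x^3*y^2*z + x^4*y + x^2*y^3 + x^2*y*z^2 + x*y^2*z - 5*x^2*y - y^3 - y*z^2 + x*z + 3*y
so tr(a b a^3) = tr(a)*tr(a b a^2) - tr(a b a)  (reduce the a square) = x^3*z - x^2*y - 2*x*z + y
so tr(b a b a^3 b) = tr(b)*tr(a b a^3 b) - tr(a b a^3)  (reduce the b square) = x^2*y*z^2 - x^3*z - x*y^2*z - y*z^2 + 2*x*z + y
reduce: tr(a^-1 b a b a^3 b) = tr(b a b a^3 b)*tr(a) - tr(b a b a^3 b a)  (eliminate a^-1) = x^3*y*z^2 - x^4*z - x^2*y^2*z - x^2*z^3 + 4*x^2*z + z^3 - 3*z
tr(b a^3 b^-1 a^-1 b a) = tr(a^-1 b a b a^3)*tr(b) - tr(a^-1 b a b a^3 b)  (eliminate b^-1) = -x^3*y*z^2 + x^4*z + x^2*y^2*z + x^2*z^3 + x*y*z^2 - 4*x^2*z - y^2*z - z^3 - x*y + 3*z
reduce: tr(a^-1 b a^3 b^-1 a^-1 b) = tr(b a^3 b^-1 a^-1 b)*tr(a) - tr(b a^3 b^-1 a^-1 b a)  (eliminate a^-1) = -x^4*y^2*z + x^5*y + x^3*y^3 + 2*x^3*y*z^2 - x^4*z - x^2*z^3 - 5*x^3*y - x*y^3 - 2*x*y*z^2 + 5*x^2*z + y^2*z + z^3 + 4*x*y - 3*z
tr(a^-1 b a^3 b^-1 a^-1 b a^-2) = tr(a^-1 b a^3 b^-1 a^-1 b a^-1)*tr(a) - tr(a^-1 b a^3 b^-1 a^-1 b)  (eliminate a^-1) = -x^6*y^2*z + x^7*y + x^5*y^3 + 2*x^5*y*z^2 - x^6*z + 2*x^4*y^2*z - x^4*z^3 - 7*x^5*y - 3*x^3*y^3 - 5*x^3*y*z^2 + 6*x^4*z + 2*x^2*z^3 + 14*x^3*y + 2*x*y^3 + 3*x*y*z^2 - 9*x^2*z - y^2*z - z^3 - 7*x*y + 3*z
tr(b a^-4 b a^3 b^-1 a^-1) = tr(a^-1 b a^3 b^-1 a^-1 b a^-2)*tr(a) - tr(a^-1 b a^3 b^-1 a^-1 b a^-1)  (eliminate a^-1) = -x^7*y^2*z + x^8*y + x^6*y^3 + 2*x^6*y*z^2 - x^7*z + 3*x^5*y^2*z - x^5*z^3 - 8*x^6*y - 4*x^4*y^3 - 7*x^4*y*z^2 + 7*x^5*z - x^3*y^2*z + 3*x^3*z^3 + 20*x^4*y + 4*x^2*y^3 + 6*x^2*y*z^2 - 14*x^3*z - x*y^2*z - 2*x*z^3 - 16*x^2*y - y^3 - y*z^2 + 7*x*z + 3*y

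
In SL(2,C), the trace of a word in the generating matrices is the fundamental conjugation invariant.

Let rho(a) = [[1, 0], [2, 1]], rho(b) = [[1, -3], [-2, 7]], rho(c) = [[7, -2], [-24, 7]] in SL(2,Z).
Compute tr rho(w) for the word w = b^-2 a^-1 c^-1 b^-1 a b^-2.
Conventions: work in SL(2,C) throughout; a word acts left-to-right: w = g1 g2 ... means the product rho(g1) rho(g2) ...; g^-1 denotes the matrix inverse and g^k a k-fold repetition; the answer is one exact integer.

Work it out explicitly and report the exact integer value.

rho(b^-1) = [[7, 3], [2, 1]]
... * rho(b^-1) = [[7, 3], [2, 1]]  ->  [[55, 24], [16, 7]]
... * rho(a^-1) = [[1, 0], [-2, 1]]  ->  [[7, 24], [2, 7]]
... * rho(c^-1) = [[7, 2], [24, 7]]  ->  [[625, 182], [182, 53]]
... * rho(b^-1) = [[7, 3], [2, 1]]  ->  [[4739, 2057], [1380, 599]]
... * rho(a) = [[1, 0], [2, 1]]  ->  [[8853, 2057], [2578, 599]]
... * rho(b^-1) = [[7, 3], [2, 1]]  ->  [[66085, 28616], [19244, 8333]]
... * rho(b^-1) = [[7, 3], [2, 1]]  ->  [[519827, 226871], [151374, 66065]]
tr = 519827 + 66065 = 585892

585892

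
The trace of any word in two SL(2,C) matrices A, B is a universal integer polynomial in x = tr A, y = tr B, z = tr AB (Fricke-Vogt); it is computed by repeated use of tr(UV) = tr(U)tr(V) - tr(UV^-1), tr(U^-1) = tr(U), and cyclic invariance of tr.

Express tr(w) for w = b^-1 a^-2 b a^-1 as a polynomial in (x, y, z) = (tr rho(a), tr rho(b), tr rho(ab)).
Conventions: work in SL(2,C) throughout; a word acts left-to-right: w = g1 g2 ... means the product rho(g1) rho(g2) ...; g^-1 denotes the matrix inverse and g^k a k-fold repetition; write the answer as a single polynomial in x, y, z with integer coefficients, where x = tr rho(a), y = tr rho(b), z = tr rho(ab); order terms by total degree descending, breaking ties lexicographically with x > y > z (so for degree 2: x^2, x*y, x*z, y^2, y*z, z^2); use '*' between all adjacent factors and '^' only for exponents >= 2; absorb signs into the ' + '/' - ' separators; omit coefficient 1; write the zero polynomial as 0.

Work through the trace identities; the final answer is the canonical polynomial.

so tr(a^-1) = tr(a) = x
reduce: tr(a^-2) = tr(a^-1) * tr(a) - tr(1) = x^2 - 2
so tr(a^-1 b) = tr(b) * tr(a) - tr(b a) = x*y - z
tr(b a b) = tr(b) * tr(a b) - tr(a) = y*z - x
so tr(b a b a) = tr(a b) * tr(a b) - tr(1)   [split at repeated a] = z^2 - 2
tr(a^-1 b a b) = tr(b a b) * tr(a) - tr(b a b a) = x*y*z - x^2 - z^2 + 2
reduce: tr(a^-2 b a b) = tr(a^-1 b a b) * tr(a) - tr(a^-1 b a b a) = x^2*y*z - x^3 - x*z^2 - y*z + 3*x
tr(b^-1 a^-2 b a) = tr(a^-2 b a) * tr(b) - tr(a^-2 b a b) = -x^2*y*z + x^3 + x*y^2 + x*z^2 - 3*x
tr(b^-1 a^-2 b a^-1) = tr(b^-1 a^-2 b) * tr(a) - tr(b^-1 a^-2 b a) = x^2*y*z - x*y^2 - x*z^2 + x

x^2*y*z - x*y^2 - x*z^2 + x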